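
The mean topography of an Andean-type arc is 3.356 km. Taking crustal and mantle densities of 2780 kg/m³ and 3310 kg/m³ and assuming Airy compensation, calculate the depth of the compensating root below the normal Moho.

17.6 km

Balancing pressure at the compensation depth: the weight of the topography is balanced by the buoyancy of the root, ρ_c h = (ρ_m − ρ_c) r.
r = h · ρ_c / (ρ_m − ρ_c) = 3.356 km × 2780 / (3310 − 2780) = 17.6 km.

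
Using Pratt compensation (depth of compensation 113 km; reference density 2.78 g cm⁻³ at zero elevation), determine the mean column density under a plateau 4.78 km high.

2.67 g cm⁻³

Pratt balance: ρ_ref D = ρ (D + h).
ρ = ρ_ref D/(D + h) = 2.78 × 113 km/(113 km + 4.78 km) = 2.67 g cm⁻³.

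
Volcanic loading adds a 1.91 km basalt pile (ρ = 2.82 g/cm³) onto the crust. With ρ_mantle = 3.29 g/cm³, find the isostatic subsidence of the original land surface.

Subaerial loading: s = t ρ_load / ρ_m.
s = 1.91 km × 2.82/3.29 = 1.64 km.

1.64 km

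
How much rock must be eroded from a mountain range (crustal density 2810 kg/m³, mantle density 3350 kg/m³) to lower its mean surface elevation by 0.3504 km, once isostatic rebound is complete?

Net drop Δ = e − u = e − e ρ_c/ρ_m = e (ρ_m − ρ_c)/ρ_m.
e = Δ ρ_m/(ρ_m − ρ_c) = 0.3504 km × 3350/540 = 2.17 km.

2.17 km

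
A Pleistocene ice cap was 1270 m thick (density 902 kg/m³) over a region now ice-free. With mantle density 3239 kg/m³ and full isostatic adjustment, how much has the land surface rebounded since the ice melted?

354 m

Removing the load lets mantle flow back in; uplift u satisfies ρ_ice t = ρ_m u.
u = t ρ_ice/ρ_m = 1270 m × 902/3239 = 354 m.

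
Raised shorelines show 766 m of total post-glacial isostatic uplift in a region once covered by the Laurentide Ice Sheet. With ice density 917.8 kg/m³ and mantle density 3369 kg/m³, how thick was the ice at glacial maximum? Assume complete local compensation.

u = t ρ_ice/ρ_m → t = u ρ_m/ρ_ice = 766 m × 3369/917.8 = 2810 m.

2810 m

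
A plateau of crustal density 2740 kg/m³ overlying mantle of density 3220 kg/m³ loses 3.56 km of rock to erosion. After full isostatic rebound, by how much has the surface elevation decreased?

Rebound u = e ρ_c/ρ_m = 3.56 km × 2740/3220 = 3.029 km.
Net surface drop = e − u = 3.56 km − 3.029 km = e (ρ_m − ρ_c)/ρ_m = 0.531 km.

0.531 km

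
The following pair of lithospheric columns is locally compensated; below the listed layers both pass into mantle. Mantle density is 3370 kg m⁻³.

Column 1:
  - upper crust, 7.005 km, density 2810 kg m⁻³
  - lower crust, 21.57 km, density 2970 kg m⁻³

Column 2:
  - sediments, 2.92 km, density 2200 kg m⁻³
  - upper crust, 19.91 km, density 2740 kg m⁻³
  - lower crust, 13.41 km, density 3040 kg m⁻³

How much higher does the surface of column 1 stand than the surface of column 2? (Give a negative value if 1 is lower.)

−2.32 km

For any compensation level in the mantle, the mantle terms cancel and isostasy reduces to e = (Σt_1 − Σt_2) − (Σ(ρt)_1 − Σ(ρt)_2) / ρ_m.
Σt_1 = 28.575 km; Σt_2 = 36.24 km; Σ(ρt)_1 = 83746.95; Σ(ρt)_2 = 101743.8 (in km·kg m⁻³).
e = (28.575 − 36.24) − (83746.95 − 101743.8) / 3370 = −2.32 km.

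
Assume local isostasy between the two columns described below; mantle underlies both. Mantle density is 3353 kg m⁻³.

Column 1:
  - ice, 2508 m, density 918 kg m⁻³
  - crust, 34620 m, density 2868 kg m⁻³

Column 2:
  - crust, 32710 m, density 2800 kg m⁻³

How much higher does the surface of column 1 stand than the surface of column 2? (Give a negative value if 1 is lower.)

1430 m

For any compensation level in the mantle, the mantle terms cancel and isostasy reduces to e = (Σt_1 − Σt_2) − (Σ(ρt)_1 − Σ(ρt)_2) / ρ_m.
Σt_1 = 37128 m; Σt_2 = 32710 m; Σ(ρt)_1 = 101592504; Σ(ρt)_2 = 91588000 (in m·kg m⁻³).
e = (37128 − 32710) − (101592504 − 91588000) / 3353 = 1430 m.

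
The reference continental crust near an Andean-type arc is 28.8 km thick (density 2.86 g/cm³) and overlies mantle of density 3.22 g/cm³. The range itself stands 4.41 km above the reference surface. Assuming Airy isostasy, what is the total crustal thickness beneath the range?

68.2 km

Root depth r = h ρ_c / (ρ_m − ρ_c) = 4.41 km × 2.86 / 0.36 = 35.03 km.
Total thickness = T + h + r = 28.8 km + 4.41 km + 35.03 km = 68.2 km.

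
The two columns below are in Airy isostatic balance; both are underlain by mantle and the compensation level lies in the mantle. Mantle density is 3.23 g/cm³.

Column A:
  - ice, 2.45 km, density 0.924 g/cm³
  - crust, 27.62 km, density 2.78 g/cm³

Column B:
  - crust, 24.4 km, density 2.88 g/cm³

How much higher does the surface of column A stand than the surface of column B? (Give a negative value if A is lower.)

2.95 km

For any compensation level in the mantle, the mantle terms cancel and isostasy reduces to e = (Σt_A − Σt_B) − (Σ(ρt)_A − Σ(ρt)_B) / ρ_m.
Σt_A = 30.07 km; Σt_B = 24.4 km; Σ(ρt)_A = 79.0474; Σ(ρt)_B = 70.272 (in km·g/cm³).
e = (30.07 − 24.4) − (79.0474 − 70.272) / 3.23 = 2.95 km.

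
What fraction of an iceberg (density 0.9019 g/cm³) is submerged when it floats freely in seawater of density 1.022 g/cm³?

0.882

Submerged fraction = ρ_obj/ρ_fluid = 0.9019/1.022 = 0.882.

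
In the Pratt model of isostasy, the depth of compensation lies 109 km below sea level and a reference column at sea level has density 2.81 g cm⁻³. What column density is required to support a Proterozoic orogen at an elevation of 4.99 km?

Pratt balance: ρ_ref D = ρ (D + h).
ρ = ρ_ref D/(D + h) = 2.81 × 109 km/(109 km + 4.99 km) = 2.69 g cm⁻³.

2.69 g cm⁻³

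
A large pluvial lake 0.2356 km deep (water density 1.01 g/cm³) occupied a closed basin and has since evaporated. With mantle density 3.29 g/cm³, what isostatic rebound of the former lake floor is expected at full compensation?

u = d ρ_w/ρ_m = 0.2356 km × 1.01/3.29 = 0.0723 km.

0.0723 km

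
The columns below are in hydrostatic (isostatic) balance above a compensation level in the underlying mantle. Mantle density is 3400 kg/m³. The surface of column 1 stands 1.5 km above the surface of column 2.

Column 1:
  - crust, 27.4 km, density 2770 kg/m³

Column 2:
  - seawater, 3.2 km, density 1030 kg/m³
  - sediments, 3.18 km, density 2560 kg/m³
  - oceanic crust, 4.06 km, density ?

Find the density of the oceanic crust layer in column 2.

2930 kg/m³

Take the compensation level at the base of the deeper column (depth z_c below the surface of column 1) and equate Σ ρ_i t_i down to z_c; mantle fills any gap and the z_c terms cancel.
Column 1: 27.4×2770 + (z_c − 27.4)×3400
Column 2: 1.5×0 + 3.2×1030 + 3.18×2560 + 4.06×ρ + (z_c − 1.5 − 10.44)×3400
The z_c×3400 term appears on both sides and cancels. Collect the known terms of each column as K = Σ(ρt)_known − 3400 × (depth of known layers): K_1 = 75898 − 3400×27.4 = −17262; K_2 = 11436.8 − 3400×(1.5 + 10.44) = −29159.2.
Balance: K_1 = K_2 + 4.06×ρ, so ρ = (K_1 − K_2)/4.06 = 11897.2/4.06 = 2930 kg/m³.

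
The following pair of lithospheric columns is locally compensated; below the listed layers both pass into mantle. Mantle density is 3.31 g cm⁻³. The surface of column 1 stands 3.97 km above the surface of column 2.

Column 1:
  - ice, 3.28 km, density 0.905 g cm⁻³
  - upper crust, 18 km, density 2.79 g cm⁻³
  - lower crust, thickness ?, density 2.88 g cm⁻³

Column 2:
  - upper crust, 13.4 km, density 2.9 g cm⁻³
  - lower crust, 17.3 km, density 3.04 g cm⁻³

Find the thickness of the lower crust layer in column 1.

14.1 km

Take the compensation level at the base of the deeper column (depth z_c below the surface of column 1) and equate Σ ρ_i t_i down to z_c; mantle fills any gap and the z_c terms cancel.
Column 1: 3.28×0.905 + 18×2.79 + x×2.88 + (z_c − 21.28 − x)×3.31
Column 2: 3.97×0 + 13.4×2.9 + 17.3×3.04 + (z_c − 3.97 − 30.7)×3.31
The z_c×3.31 term appears on both sides and cancels. Collect the known terms of each column as K = Σ(ρt)_known − 3.31 × (depth of known layers): K_1 = 53.1884 − 3.31×21.28 = −17.2484; K_2 = 91.452 − 3.31×(3.97 + 30.7) = −23.3057.
Balance: K_1 − x×(3.31 − 2.88) = K_2, so x = (K_1 − K_2)/(3.31 − 2.88) = 6.0573/0.43 = 14.1 km.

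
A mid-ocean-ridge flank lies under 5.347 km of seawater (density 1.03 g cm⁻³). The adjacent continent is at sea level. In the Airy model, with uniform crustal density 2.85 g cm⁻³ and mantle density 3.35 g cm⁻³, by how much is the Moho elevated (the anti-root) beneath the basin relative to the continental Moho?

For local isostatic compensation: replacing crust with seawater at the top is compensated by replacing crust with mantle at the base: d (ρ_c − ρ_w) = a (ρ_m − ρ_c).
a = d (ρ_c − ρ_w)/(ρ_m − ρ_c) = 5.347 km × 1.82/0.5 = 19.5 km.

19.5 km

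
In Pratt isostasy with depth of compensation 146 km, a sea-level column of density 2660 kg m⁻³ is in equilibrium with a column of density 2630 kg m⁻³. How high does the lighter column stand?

1.67 km

ρ_ref D = ρ (D + h) → h = D (ρ_ref − ρ)/ρ.
h = 146 km × (2660 − 2630)/2630 = 1.67 km.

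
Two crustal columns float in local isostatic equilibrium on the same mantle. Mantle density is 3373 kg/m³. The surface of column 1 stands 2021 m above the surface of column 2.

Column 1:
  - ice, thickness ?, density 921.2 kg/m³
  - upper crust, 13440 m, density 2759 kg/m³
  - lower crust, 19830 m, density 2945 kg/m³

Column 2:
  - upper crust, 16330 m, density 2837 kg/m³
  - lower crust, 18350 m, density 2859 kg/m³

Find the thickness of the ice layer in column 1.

Take the compensation level at the base of the deeper column (depth z_c below the surface of column 1) and equate Σ ρ_i t_i down to z_c; mantle fills any gap and the z_c terms cancel.
Column 1: x×921.2 + 13440×2759 + 19830×2945 + (z_c − 33270 − x)×3373
Column 2: 2021×0 + 16330×2837 + 18350×2859 + (z_c − 2021 − 34680)×3373
The z_c×3373 term appears on both sides and cancels. Collect the known terms of each column as K = Σ(ρt)_known − 3373 × (depth of known layers): K_1 = 95480310 − 3373×33270 = −16739400; K_2 = 98790860 − 3373×(2021 + 34680) = −25001613.
Balance: K_1 − x×(3373 − 921.2) = K_2, so x = (K_1 − K_2)/(3373 − 921.2) = 8262210/2451.8 = 3370 m.

3370 m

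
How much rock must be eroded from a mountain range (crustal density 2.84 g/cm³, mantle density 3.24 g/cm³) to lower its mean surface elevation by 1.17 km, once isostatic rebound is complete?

9.48 km

Net drop Δ = e − u = e − e ρ_c/ρ_m = e (ρ_m − ρ_c)/ρ_m.
e = Δ ρ_m/(ρ_m − ρ_c) = 1.17 km × 3.24/0.4 = 9.48 km.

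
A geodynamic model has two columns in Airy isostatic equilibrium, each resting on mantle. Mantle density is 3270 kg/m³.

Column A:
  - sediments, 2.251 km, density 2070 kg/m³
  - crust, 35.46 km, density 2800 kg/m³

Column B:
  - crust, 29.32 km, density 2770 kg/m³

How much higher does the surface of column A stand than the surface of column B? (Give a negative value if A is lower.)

1.44 km

For any compensation level in the mantle, the mantle terms cancel and isostasy reduces to e = (Σt_A − Σt_B) − (Σ(ρt)_A − Σ(ρt)_B) / ρ_m.
Σt_A = 37.711 km; Σt_B = 29.32 km; Σ(ρt)_A = 103947.57; Σ(ρt)_B = 81216.4 (in km·kg/m³).
e = (37.711 − 29.32) − (103947.57 − 81216.4) / 3270 = 1.44 km.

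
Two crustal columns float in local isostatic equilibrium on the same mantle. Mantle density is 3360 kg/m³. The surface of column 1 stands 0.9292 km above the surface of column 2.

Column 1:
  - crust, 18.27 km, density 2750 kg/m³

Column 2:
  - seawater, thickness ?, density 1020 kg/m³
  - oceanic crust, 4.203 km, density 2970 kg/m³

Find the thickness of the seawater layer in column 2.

2.73 km

Take the compensation level at the base of the deeper column (depth z_c below the surface of column 1) and equate Σ ρ_i t_i down to z_c; mantle fills any gap and the z_c terms cancel.
Column 1: 18.27×2750 + (z_c − 18.27)×3360
Column 2: 0.9292×0 + x×1020 + 4.203×2970 + (z_c − 0.9292 − 4.203 − x)×3360
The z_c×3360 term appears on both sides and cancels. Collect the known terms of each column as K = Σ(ρt)_known − 3360 × (depth of known layers): K_1 = 50242.5 − 3360×18.27 = −11144.7; K_2 = 12482.91 − 3360×(0.9292 + 4.203) = −4761.282.
Balance: K_1 = K_2 − x×(3360 − 1020), so x = (K_2 − K_1)/(3360 − 1020) = 6383.42/2340 = 2.73 km.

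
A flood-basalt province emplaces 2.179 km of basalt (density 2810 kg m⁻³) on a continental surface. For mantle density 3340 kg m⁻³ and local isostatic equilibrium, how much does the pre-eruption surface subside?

1.83 km

Subaerial loading: s = t ρ_load / ρ_m.
s = 2.179 km × 2810/3340 = 1.83 km.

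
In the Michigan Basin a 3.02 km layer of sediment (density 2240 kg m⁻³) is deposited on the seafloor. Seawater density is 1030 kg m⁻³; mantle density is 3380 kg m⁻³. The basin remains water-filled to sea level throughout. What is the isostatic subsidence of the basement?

Submarine loading: the sediment displaces seawater, and the subsidence is in turn flooded, so s (ρ_m − ρ_w) = t (ρ_sed − ρ_w).
s = 3.02 km × (2240 − 1030) / (3380 − 1030) = 1.55 km.

1.55 km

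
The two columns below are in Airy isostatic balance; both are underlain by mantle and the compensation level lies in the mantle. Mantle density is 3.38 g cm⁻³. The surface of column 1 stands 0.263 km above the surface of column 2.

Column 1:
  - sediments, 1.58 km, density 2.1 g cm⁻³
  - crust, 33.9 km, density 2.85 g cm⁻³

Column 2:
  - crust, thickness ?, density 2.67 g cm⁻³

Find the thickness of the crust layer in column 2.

26.9 km

Take the compensation level at the base of the deeper column (depth z_c below the surface of column 1) and equate Σ ρ_i t_i down to z_c; mantle fills any gap and the z_c terms cancel.
Column 1: 1.58×2.1 + 33.9×2.85 + (z_c − 35.48)×3.38
Column 2: 0.263×0 + x×2.67 + (z_c − 0.263 − 0 − x)×3.38
The z_c×3.38 term appears on both sides and cancels. Collect the known terms of each column as K = Σ(ρt)_known − 3.38 × (depth of known layers): K_1 = 99.933 − 3.38×35.48 = −19.9894; K_2 = 0 − 3.38×(0.263 + 0) = −0.88894.
Balance: K_1 = K_2 − x×(3.38 − 2.67), so x = (K_2 − K_1)/(3.38 − 2.67) = 19.1005/0.71 = 26.9 km.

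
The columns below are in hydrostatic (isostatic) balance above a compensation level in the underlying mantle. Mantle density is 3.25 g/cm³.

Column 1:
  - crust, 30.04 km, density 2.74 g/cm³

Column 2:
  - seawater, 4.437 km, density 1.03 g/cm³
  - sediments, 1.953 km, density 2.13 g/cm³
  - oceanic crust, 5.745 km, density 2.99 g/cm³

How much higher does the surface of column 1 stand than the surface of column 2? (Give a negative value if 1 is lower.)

0.551 km

For any compensation level in the mantle, the mantle terms cancel and isostasy reduces to e = (Σt_1 − Σt_2) − (Σ(ρt)_1 − Σ(ρt)_2) / ρ_m.
Σt_1 = 30.04 km; Σt_2 = 12.135 km; Σ(ρt)_1 = 82.3096; Σ(ρt)_2 = 25.90755 (in km·g/cm³).
e = (30.04 − 12.135) − (82.3096 − 25.90755) / 3.25 = 0.551 km.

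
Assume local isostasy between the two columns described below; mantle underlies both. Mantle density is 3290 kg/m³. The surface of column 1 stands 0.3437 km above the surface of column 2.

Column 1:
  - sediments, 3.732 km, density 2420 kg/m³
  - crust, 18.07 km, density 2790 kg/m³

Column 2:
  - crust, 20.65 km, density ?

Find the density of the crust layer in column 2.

Take the compensation level at the base of the deeper column (depth z_c below the surface of column 1) and equate Σ ρ_i t_i down to z_c; mantle fills any gap and the z_c terms cancel.
Column 1: 3.732×2420 + 18.07×2790 + (z_c − 21.802)×3290
Column 2: 0.3437×0 + 20.65×ρ + (z_c − 0.3437 − 20.65)×3290
The z_c×3290 term appears on both sides and cancels. Collect the known terms of each column as K = Σ(ρt)_known − 3290 × (depth of known layers): K_1 = 59446.74 − 3290×21.802 = −12281.84; K_2 = 0 − 3290×(0.3437 + 20.65) = −69069.273.
Balance: K_1 = K_2 + 20.65×ρ, so ρ = (K_1 − K_2)/20.65 = 56787.4/20.65 = 2750 kg/m³.

2750 kg/m³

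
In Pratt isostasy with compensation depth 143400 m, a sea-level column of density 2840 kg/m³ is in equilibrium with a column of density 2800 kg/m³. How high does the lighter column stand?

ρ_ref D = ρ (D + h) → h = D (ρ_ref − ρ)/ρ.
h = 143400 m × (2840 − 2800)/2800 = 2050 m.

2050 m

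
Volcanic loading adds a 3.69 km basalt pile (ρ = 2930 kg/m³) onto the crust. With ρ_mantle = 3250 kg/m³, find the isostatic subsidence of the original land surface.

Subaerial loading: s = t ρ_load / ρ_m.
s = 3.69 km × 2930/3250 = 3.33 km.

3.33 km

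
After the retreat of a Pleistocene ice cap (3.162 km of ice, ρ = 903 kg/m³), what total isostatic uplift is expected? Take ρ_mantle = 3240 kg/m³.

0.881 km

Removing the load lets mantle flow back in; uplift u satisfies ρ_ice t = ρ_m u.
u = t ρ_ice/ρ_m = 3.162 km × 903/3240 = 0.881 km.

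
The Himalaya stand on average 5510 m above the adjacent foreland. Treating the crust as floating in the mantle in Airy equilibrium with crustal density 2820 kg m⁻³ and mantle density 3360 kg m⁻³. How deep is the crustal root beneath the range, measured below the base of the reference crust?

28800 m

For local isostatic compensation: the weight of the topography is balanced by the buoyancy of the root, ρ_c h = (ρ_m − ρ_c) r.
r = h · ρ_c / (ρ_m − ρ_c) = 5510 m × 2820 / (3360 − 2820) = 28800 m.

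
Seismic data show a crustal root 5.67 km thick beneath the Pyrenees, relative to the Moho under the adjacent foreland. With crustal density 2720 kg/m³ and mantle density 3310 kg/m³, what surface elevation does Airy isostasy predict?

Isostatic balance requires: ρ_c h = (ρ_m − ρ_c) r.
h = r (ρ_m − ρ_c) / ρ_c = 5.67 km × (3310 − 2720) / 2720 = 1.23 km.

1.23 km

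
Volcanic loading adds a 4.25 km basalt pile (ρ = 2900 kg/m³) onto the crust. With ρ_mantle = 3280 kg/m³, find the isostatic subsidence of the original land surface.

Subaerial loading: s = t ρ_load / ρ_m.
s = 4.25 km × 2900/3280 = 3.76 km.

3.76 km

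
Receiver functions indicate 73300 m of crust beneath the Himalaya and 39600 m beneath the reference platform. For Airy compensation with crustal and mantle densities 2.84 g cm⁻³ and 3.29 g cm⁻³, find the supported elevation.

4610 m

Excess crust Δ = 73300 m − 39600 m = 33700 m, split between elevation h and root r with h + r = Δ.
Airy balance ρ_c h = (ρ_m − ρ_c) r gives r = h ρ_c/(ρ_m − ρ_c), so h (1 + ρ_c/(ρ_m − ρ_c)) = Δ, i.e. h = Δ (ρ_m − ρ_c)/ρ_m.
h = 33700 m × 0.45/3.29 = 4610 m.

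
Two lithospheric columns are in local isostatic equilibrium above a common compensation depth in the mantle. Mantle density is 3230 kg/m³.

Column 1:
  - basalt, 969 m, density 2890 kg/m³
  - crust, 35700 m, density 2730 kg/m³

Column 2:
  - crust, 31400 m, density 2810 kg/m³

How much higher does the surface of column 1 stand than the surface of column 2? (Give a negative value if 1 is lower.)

1550 m

For any compensation level in the mantle, the mantle terms cancel and isostasy reduces to e = (Σt_1 − Σt_2) − (Σ(ρt)_1 − Σ(ρt)_2) / ρ_m.
Σt_1 = 36669 m; Σt_2 = 31400 m; Σ(ρt)_1 = 100261410; Σ(ρt)_2 = 88234000 (in m·kg/m³).
e = (36669 − 31400) − (100261410 − 88234000) / 3230 = 1550 m.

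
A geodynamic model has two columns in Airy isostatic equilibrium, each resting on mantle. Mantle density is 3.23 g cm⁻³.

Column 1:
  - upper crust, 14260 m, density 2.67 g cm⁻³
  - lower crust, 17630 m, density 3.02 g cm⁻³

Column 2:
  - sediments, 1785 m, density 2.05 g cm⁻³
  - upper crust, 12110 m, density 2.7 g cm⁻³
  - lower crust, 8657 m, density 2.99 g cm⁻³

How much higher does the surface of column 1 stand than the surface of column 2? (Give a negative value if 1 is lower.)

For any compensation level in the mantle, the mantle terms cancel and isostasy reduces to e = (Σt_1 − Σt_2) − (Σ(ρt)_1 − Σ(ρt)_2) / ρ_m.
Σt_1 = 31890 m; Σt_2 = 22552 m; Σ(ρt)_1 = 91316.8; Σ(ρt)_2 = 62240.68 (in m·g cm⁻³).
e = (31890 − 22552) − (91316.8 − 62240.68) / 3.23 = 336 m.

336 m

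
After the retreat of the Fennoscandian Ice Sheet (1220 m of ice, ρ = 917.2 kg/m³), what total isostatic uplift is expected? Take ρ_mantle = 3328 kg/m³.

Removing the load lets mantle flow back in; uplift u satisfies ρ_ice t = ρ_m u.
u = t ρ_ice/ρ_m = 1220 m × 917.2/3328 = 336 m.

336 m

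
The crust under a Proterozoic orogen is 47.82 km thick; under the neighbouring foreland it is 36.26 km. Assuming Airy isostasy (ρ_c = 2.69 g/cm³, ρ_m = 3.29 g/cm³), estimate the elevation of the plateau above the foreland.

2.11 km

Excess crust Δ = 47.82 km − 36.26 km = 11.56 km, split between elevation h and root r with h + r = Δ.
Airy balance ρ_c h = (ρ_m − ρ_c) r gives r = h ρ_c/(ρ_m − ρ_c), so h (1 + ρ_c/(ρ_m − ρ_c)) = Δ, i.e. h = Δ (ρ_m − ρ_c)/ρ_m.
h = 11.56 km × 0.6/3.29 = 2.11 km.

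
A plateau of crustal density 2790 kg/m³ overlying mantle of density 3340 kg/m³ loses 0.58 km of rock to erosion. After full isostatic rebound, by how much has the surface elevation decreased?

Rebound u = e ρ_c/ρ_m = 0.58 km × 2790/3340 = 0.4845 km.
Net surface drop = e − u = 0.58 km − 0.4845 km = e (ρ_m − ρ_c)/ρ_m = 0.0955 km.

0.0955 km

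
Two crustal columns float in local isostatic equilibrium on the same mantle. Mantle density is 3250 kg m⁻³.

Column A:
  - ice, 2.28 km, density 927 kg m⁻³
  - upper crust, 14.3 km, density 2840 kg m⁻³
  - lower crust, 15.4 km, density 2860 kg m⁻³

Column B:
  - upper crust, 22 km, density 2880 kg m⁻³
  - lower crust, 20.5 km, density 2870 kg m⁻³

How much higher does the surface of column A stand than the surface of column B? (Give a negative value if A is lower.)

0.38 km

For any compensation level in the mantle, the mantle terms cancel and isostasy reduces to e = (Σt_A − Σt_B) − (Σ(ρt)_A − Σ(ρt)_B) / ρ_m.
Σt_A = 31.98 km; Σt_B = 42.5 km; Σ(ρt)_A = 86769.56; Σ(ρt)_B = 122195 (in km·kg m⁻³).
e = (31.98 − 42.5) − (86769.56 − 122195) / 3250 = 0.38 km.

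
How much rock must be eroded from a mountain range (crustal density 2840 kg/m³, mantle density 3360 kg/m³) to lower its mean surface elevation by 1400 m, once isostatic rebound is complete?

Net drop Δ = e − u = e − e ρ_c/ρ_m = e (ρ_m − ρ_c)/ρ_m.
e = Δ ρ_m/(ρ_m − ρ_c) = 1400 m × 3360/520 = 9050 m.

9050 m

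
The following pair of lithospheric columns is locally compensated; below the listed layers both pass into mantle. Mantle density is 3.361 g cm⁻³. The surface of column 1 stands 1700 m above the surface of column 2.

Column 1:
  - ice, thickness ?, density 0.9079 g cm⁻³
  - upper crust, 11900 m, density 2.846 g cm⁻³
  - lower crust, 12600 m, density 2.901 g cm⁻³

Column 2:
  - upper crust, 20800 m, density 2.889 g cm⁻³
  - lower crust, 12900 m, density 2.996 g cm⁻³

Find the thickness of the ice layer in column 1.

Take the compensation level at the base of the deeper column (depth z_c below the surface of column 1) and equate Σ ρ_i t_i down to z_c; mantle fills any gap and the z_c terms cancel.
Column 1: x×0.9079 + 11900×2.846 + 12600×2.901 + (z_c − 24500 − x)×3.361
Column 2: 1700×0 + 20800×2.889 + 12900×2.996 + (z_c − 1700 − 33700)×3.361
The z_c×3.361 term appears on both sides and cancels. Collect the known terms of each column as K = Σ(ρt)_known − 3.361 × (depth of known layers): K_1 = 70420 − 3.361×24500 = −11924.5; K_2 = 98739.6 − 3.361×(1700 + 33700) = −20239.8.
Balance: K_1 − x×(3.361 − 0.9079) = K_2, so x = (K_1 − K_2)/(3.361 − 0.9079) = 8315.3/2.4531 = 3390 m.

3390 m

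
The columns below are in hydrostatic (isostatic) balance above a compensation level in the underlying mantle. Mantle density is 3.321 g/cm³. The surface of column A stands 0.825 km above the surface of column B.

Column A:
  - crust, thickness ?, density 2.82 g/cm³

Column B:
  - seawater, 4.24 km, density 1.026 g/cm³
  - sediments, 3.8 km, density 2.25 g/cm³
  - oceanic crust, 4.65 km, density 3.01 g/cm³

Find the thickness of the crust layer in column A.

35.9 km

Take the compensation level at the base of the deeper column (depth z_c below the surface of column A) and equate Σ ρ_i t_i down to z_c; mantle fills any gap and the z_c terms cancel.
Column A: x×2.82 + (z_c − 0 − x)×3.321
Column B: 0.825×0 + 4.24×1.026 + 3.8×2.25 + 4.65×3.01 + (z_c − 0.825 − 12.69)×3.321
The z_c×3.321 term appears on both sides and cancels. Collect the known terms of each column as K = Σ(ρt)_known − 3.321 × (depth of known layers): K_A = 0 − 3.321×0 = 0; K_B = 26.89674 − 3.321×(0.825 + 12.69) = −17.986575.
Balance: K_A − x×(3.321 − 2.82) = K_B, so x = (K_A − K_B)/(3.321 − 2.82) = 17.9866/0.501 = 35.9 km.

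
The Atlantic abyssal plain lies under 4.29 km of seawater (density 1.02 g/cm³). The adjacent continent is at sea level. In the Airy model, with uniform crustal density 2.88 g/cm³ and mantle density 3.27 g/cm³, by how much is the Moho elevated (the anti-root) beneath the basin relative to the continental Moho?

20.5 km

For local isostatic compensation: replacing crust with seawater at the top is compensated by replacing crust with mantle at the base: d (ρ_c − ρ_w) = a (ρ_m − ρ_c).
a = d (ρ_c − ρ_w)/(ρ_m − ρ_c) = 4.29 km × 1.86/0.39 = 20.5 km.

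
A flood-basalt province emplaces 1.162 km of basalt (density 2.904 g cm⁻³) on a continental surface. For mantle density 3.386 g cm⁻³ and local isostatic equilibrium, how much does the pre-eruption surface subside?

0.997 km

Subaerial loading: s = t ρ_load / ρ_m.
s = 1.162 km × 2.904/3.386 = 0.997 km.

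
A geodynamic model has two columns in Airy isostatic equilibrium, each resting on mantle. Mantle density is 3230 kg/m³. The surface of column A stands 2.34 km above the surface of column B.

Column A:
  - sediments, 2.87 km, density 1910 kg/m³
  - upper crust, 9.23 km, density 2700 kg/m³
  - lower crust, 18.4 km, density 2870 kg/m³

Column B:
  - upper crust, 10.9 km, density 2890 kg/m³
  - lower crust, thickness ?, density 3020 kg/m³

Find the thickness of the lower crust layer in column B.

19.2 km

Take the compensation level at the base of the deeper column (depth z_c below the surface of column A) and equate Σ ρ_i t_i down to z_c; mantle fills any gap and the z_c terms cancel.
Column A: 2.87×1910 + 9.23×2700 + 18.4×2870 + (z_c − 30.5)×3230
Column B: 2.34×0 + 10.9×2890 + x×3020 + (z_c − 2.34 − 10.9 − x)×3230
The z_c×3230 term appears on both sides and cancels. Collect the known terms of each column as K = Σ(ρt)_known − 3230 × (depth of known layers): K_A = 83210.7 − 3230×30.5 = −15304.3; K_B = 31501 − 3230×(2.34 + 10.9) = −11264.2.
Balance: K_A = K_B − x×(3230 − 3020), so x = (K_B − K_A)/(3230 − 3020) = 4040.1/210 = 19.2 km.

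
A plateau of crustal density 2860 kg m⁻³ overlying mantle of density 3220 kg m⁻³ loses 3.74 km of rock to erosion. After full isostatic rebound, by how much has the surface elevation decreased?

Rebound u = e ρ_c/ρ_m = 3.74 km × 2860/3220 = 3.322 km.
Net surface drop = e − u = 3.74 km − 3.322 km = e (ρ_m − ρ_c)/ρ_m = 0.418 km.

0.418 km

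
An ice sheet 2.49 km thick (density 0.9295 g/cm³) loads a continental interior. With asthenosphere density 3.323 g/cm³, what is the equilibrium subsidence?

0.696 km

Equating mass per unit area of the two columns: the ice load ρ_ice t is balanced by mantle displaced below, ρ_m s.
s = t ρ_ice / ρ_m = 2.49 km × 0.9295/3.323 = 0.696 km.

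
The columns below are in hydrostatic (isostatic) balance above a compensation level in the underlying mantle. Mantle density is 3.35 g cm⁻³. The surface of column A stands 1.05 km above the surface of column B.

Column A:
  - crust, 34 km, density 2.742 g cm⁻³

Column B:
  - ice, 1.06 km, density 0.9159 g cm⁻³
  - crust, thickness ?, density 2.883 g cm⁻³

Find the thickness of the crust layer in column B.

31.2 km

Take the compensation level at the base of the deeper column (depth z_c below the surface of column A) and equate Σ ρ_i t_i down to z_c; mantle fills any gap and the z_c terms cancel.
Column A: 34×2.742 + (z_c − 34)×3.35
Column B: 1.05×0 + 1.06×0.9159 + x×2.883 + (z_c − 1.05 − 1.06 − x)×3.35
The z_c×3.35 term appears on both sides and cancels. Collect the known terms of each column as K = Σ(ρt)_known − 3.35 × (depth of known layers): K_A = 93.228 − 3.35×34 = −20.672; K_B = 0.970854 − 3.35×(1.05 + 1.06) = −6.097646.
Balance: K_A = K_B − x×(3.35 − 2.883), so x = (K_B − K_A)/(3.35 − 2.883) = 14.5744/0.467 = 31.2 km.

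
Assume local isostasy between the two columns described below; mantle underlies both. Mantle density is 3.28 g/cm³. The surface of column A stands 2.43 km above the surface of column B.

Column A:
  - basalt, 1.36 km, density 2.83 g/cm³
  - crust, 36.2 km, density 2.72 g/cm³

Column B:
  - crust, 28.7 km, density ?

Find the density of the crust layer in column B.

2.83 g/cm³

Take the compensation level at the base of the deeper column (depth z_c below the surface of column A) and equate Σ ρ_i t_i down to z_c; mantle fills any gap and the z_c terms cancel.
Column A: 1.36×2.83 + 36.2×2.72 + (z_c − 37.56)×3.28
Column B: 2.43×0 + 28.7×ρ + (z_c − 2.43 − 28.7)×3.28
The z_c×3.28 term appears on both sides and cancels. Collect the known terms of each column as K = Σ(ρt)_known − 3.28 × (depth of known layers): K_A = 102.3128 − 3.28×37.56 = −20.884; K_B = 0 − 3.28×(2.43 + 28.7) = −102.1064.
Balance: K_A = K_B + 28.7×ρ, so ρ = (K_A − K_B)/28.7 = 81.2224/28.7 = 2.83 g/cm³.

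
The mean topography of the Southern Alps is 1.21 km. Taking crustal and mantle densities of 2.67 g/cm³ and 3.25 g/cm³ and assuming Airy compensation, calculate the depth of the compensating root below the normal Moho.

5.57 km

For local isostatic compensation: the weight of the topography is balanced by the buoyancy of the root, ρ_c h = (ρ_m − ρ_c) r.
r = h · ρ_c / (ρ_m − ρ_c) = 1.21 km × 2.67 / (3.25 − 2.67) = 5.57 km.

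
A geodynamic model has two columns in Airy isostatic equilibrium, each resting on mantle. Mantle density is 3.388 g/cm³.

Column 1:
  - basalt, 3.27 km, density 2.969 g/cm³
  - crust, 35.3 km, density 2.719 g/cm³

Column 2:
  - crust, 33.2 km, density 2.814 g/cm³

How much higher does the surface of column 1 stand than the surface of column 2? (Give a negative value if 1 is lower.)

1.75 km

For any compensation level in the mantle, the mantle terms cancel and isostasy reduces to e = (Σt_1 − Σt_2) − (Σ(ρt)_1 − Σ(ρt)_2) / ρ_m.
Σt_1 = 38.57 km; Σt_2 = 33.2 km; Σ(ρt)_1 = 105.68933; Σ(ρt)_2 = 93.4248 (in km·g/cm³).
e = (38.57 − 33.2) − (105.68933 − 93.4248) / 3.388 = 1.75 km.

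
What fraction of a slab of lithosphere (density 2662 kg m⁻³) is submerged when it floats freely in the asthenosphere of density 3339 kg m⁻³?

0.797

Submerged fraction = ρ_obj/ρ_fluid = 2662/3339 = 0.797.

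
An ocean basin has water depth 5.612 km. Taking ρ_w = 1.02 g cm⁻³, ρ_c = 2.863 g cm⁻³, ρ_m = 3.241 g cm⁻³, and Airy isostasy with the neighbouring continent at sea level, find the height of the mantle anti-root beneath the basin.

By Archimedes' principle applied to the lithosphere: replacing crust with seawater at the top is compensated by replacing crust with mantle at the base: d (ρ_c − ρ_w) = a (ρ_m − ρ_c).
a = d (ρ_c − ρ_w)/(ρ_m − ρ_c) = 5.612 km × 1.843/0.378 = 27.4 km.

27.4 km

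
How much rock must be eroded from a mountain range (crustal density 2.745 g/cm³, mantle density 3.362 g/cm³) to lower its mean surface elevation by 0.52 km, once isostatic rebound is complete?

2.83 km

Net drop Δ = e − u = e − e ρ_c/ρ_m = e (ρ_m − ρ_c)/ρ_m.
e = Δ ρ_m/(ρ_m − ρ_c) = 0.52 km × 3.362/0.617 = 2.83 km.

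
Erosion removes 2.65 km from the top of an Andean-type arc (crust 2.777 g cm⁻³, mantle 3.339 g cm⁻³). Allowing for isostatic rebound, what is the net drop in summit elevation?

0.446 km

Rebound u = e ρ_c/ρ_m = 2.65 km × 2.777/3.339 = 2.204 km.
Net surface drop = e − u = 2.65 km − 2.204 km = e (ρ_m − ρ_c)/ρ_m = 0.446 km.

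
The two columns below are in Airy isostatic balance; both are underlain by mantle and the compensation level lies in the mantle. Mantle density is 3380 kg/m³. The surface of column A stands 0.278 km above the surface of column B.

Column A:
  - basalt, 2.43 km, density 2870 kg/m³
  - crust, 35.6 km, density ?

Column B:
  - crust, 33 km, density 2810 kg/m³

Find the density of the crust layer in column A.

2860 kg/m³

Take the compensation level at the base of the deeper column (depth z_c below the surface of column A) and equate Σ ρ_i t_i down to z_c; mantle fills any gap and the z_c terms cancel.
Column A: 2.43×2870 + 35.6×ρ + (z_c − 38.03)×3380
Column B: 0.278×0 + 33×2810 + (z_c − 0.278 − 33)×3380
The z_c×3380 term appears on both sides and cancels. Collect the known terms of each column as K = Σ(ρt)_known − 3380 × (depth of known layers): K_A = 6974.1 − 3380×38.03 = −121567.3; K_B = 92730 − 3380×(0.278 + 33) = −19749.64.
Balance: K_A + 35.6×ρ = K_B, so ρ = (K_B − K_A)/35.6 = 101818/35.6 = 2860 kg/m³.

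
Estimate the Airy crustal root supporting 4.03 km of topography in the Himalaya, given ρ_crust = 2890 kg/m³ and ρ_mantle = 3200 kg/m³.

37.6 km

In Airy isostatic equilibrium: the weight of the topography is balanced by the buoyancy of the root, ρ_c h = (ρ_m − ρ_c) r.
r = h · ρ_c / (ρ_m − ρ_c) = 4.03 km × 2890 / (3200 − 2890) = 37.6 km.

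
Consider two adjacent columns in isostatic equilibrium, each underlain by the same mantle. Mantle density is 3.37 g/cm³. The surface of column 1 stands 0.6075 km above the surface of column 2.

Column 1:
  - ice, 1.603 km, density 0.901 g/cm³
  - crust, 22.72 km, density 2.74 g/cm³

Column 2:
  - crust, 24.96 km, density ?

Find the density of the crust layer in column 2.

2.72 g/cm³

Take the compensation level at the base of the deeper column (depth z_c below the surface of column 1) and equate Σ ρ_i t_i down to z_c; mantle fills any gap and the z_c terms cancel.
Column 1: 1.603×0.901 + 22.72×2.74 + (z_c − 24.323)×3.37
Column 2: 0.6075×0 + 24.96×ρ + (z_c − 0.6075 − 24.96)×3.37
The z_c×3.37 term appears on both sides and cancels. Collect the known terms of each column as K = Σ(ρt)_known − 3.37 × (depth of known layers): K_1 = 63.697103 − 3.37×24.323 = −18.271407; K_2 = 0 − 3.37×(0.6075 + 24.96) = −86.162475.
Balance: K_1 = K_2 + 24.96×ρ, so ρ = (K_1 − K_2)/24.96 = 67.8911/24.96 = 2.72 g/cm³.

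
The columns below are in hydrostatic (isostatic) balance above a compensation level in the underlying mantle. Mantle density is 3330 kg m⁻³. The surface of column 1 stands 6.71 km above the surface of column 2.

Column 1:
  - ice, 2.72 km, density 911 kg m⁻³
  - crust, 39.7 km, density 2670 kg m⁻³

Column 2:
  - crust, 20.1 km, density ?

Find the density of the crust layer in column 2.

Take the compensation level at the base of the deeper column (depth z_c below the surface of column 1) and equate Σ ρ_i t_i down to z_c; mantle fills any gap and the z_c terms cancel.
Column 1: 2.72×911 + 39.7×2670 + (z_c − 42.42)×3330
Column 2: 6.71×0 + 20.1×ρ + (z_c − 6.71 − 20.1)×3330
The z_c×3330 term appears on both sides and cancels. Collect the known terms of each column as K = Σ(ρt)_known − 3330 × (depth of known layers): K_1 = 108476.92 − 3330×42.42 = −32781.68; K_2 = 0 − 3330×(6.71 + 20.1) = −89277.3.
Balance: K_1 = K_2 + 20.1×ρ, so ρ = (K_1 − K_2)/20.1 = 56495.6/20.1 = 2810 kg m⁻³.

2810 kg m⁻³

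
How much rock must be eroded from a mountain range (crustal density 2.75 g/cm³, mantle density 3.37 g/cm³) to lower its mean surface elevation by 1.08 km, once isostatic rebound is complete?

Net drop Δ = e − u = e − e ρ_c/ρ_m = e (ρ_m − ρ_c)/ρ_m.
e = Δ ρ_m/(ρ_m − ρ_c) = 1.08 km × 3.37/0.62 = 5.87 km.

5.87 km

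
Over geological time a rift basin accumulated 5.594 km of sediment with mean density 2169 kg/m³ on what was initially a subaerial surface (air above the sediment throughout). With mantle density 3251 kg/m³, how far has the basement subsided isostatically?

3.73 km

Subaerial load: s = t ρ_sed / ρ_m = 5.594 km × 2169/3251 = 3.73 km.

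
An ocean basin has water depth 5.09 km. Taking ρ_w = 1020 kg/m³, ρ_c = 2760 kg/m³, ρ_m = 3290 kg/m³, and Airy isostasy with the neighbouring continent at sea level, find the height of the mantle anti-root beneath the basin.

Balancing pressure at the compensation depth: replacing crust with seawater at the top is compensated by replacing crust with mantle at the base: d (ρ_c − ρ_w) = a (ρ_m − ρ_c).
a = d (ρ_c − ρ_w)/(ρ_m − ρ_c) = 5.09 km × 1740/530 = 16.7 km.

16.7 km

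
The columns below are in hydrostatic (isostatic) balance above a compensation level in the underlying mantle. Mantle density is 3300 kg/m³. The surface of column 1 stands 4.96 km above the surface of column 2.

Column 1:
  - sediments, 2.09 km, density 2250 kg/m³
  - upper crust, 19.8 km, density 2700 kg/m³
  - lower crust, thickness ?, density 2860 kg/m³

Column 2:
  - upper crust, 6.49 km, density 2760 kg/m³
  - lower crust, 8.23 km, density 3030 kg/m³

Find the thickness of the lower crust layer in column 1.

Take the compensation level at the base of the deeper column (depth z_c below the surface of column 1) and equate Σ ρ_i t_i down to z_c; mantle fills any gap and the z_c terms cancel.
Column 1: 2.09×2250 + 19.8×2700 + x×2860 + (z_c − 21.89 − x)×3300
Column 2: 4.96×0 + 6.49×2760 + 8.23×3030 + (z_c − 4.96 − 14.72)×3300
The z_c×3300 term appears on both sides and cancels. Collect the known terms of each column as K = Σ(ρt)_known − 3300 × (depth of known layers): K_1 = 58162.5 − 3300×21.89 = −14074.5; K_2 = 42849.3 − 3300×(4.96 + 14.72) = −22094.7.
Balance: K_1 − x×(3300 − 2860) = K_2, so x = (K_1 − K_2)/(3300 − 2860) = 8020.2/440 = 18.2 km.

18.2 km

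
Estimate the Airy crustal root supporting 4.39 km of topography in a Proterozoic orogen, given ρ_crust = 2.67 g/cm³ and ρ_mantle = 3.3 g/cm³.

By Archimedes' principle applied to the lithosphere: the weight of the topography is balanced by the buoyancy of the root, ρ_c h = (ρ_m − ρ_c) r.
r = h · ρ_c / (ρ_m − ρ_c) = 4.39 km × 2.67 / (3.3 − 2.67) = 18.6 km.

18.6 km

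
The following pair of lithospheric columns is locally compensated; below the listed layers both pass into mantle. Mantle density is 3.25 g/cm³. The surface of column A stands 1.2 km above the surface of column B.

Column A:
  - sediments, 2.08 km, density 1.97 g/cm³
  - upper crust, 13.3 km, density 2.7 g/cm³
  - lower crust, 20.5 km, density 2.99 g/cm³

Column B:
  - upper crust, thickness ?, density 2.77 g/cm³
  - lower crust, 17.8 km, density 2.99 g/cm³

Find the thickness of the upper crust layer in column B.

14.1 km

Take the compensation level at the base of the deeper column (depth z_c below the surface of column A) and equate Σ ρ_i t_i down to z_c; mantle fills any gap and the z_c terms cancel.
Column A: 2.08×1.97 + 13.3×2.7 + 20.5×2.99 + (z_c − 35.88)×3.25
Column B: 1.2×0 + x×2.77 + 17.8×2.99 + (z_c − 1.2 − 17.8 − x)×3.25
The z_c×3.25 term appears on both sides and cancels. Collect the known terms of each column as K = Σ(ρt)_known − 3.25 × (depth of known layers): K_A = 101.3026 − 3.25×35.88 = −15.3074; K_B = 53.222 − 3.25×(1.2 + 17.8) = −8.528.
Balance: K_A = K_B − x×(3.25 − 2.77), so x = (K_B − K_A)/(3.25 − 2.77) = 6.7794/0.48 = 14.1 km.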